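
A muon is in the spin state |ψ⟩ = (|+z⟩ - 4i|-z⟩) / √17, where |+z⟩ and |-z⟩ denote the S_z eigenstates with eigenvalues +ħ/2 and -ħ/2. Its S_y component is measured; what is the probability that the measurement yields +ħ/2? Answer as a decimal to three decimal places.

|+y⟩ = (|+z⟩ + i|-z⟩)/√2, so ⟨+y|ψ⟩ = (-3) / (√2·√17).
P = |-3|² / 34 = 9/34.

0.265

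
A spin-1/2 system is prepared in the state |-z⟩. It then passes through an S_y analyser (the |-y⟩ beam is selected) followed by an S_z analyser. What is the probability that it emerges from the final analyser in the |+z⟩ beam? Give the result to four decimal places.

0.2500

First analyser (S_y): from |-z⟩, P(|-y⟩) = 1/2.
After stage 1 the state is |-y⟩; P(|+z⟩) = |⟨+z|-y⟩|² = 1/2.
Joint probability = 1/2 × 1/2 = 0.2500.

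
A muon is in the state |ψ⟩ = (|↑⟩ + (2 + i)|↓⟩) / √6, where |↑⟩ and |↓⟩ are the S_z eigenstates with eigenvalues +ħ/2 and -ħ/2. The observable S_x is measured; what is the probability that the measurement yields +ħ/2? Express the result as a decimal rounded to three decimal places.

|+x⟩ = (|↑⟩ + |↓⟩)/√2, so ⟨+x|ψ⟩ = (3 + i) / (√2·√6).
P = |3 + i|² / 12 = 10/12.

0.833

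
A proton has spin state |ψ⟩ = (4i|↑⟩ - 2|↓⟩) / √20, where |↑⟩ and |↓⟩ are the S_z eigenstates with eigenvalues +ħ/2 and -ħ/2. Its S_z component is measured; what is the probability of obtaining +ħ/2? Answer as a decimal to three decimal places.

0.800

The +ħ/2 outcome corresponds to |↑⟩. Its amplitude in |ψ⟩ is 4i/√20.
P = |4i|² / 20 = 16/20.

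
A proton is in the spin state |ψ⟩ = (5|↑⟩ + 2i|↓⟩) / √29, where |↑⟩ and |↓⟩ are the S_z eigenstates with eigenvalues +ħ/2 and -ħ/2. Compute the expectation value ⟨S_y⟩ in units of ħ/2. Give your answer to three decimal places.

⟨σ_y⟩ = 2 Im(a* b)/(|a|²+|b|²) with a = 5, b = 2i.
a* b = 10i, so ⟨σ_y⟩ = 20/29.
⟨S_y⟩ = (ħ/2)·⟨σ_y⟩.

0.690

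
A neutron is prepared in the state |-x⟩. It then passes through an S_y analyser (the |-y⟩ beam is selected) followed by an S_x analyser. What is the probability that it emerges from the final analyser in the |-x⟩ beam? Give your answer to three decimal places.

First analyser (S_y): from |-x⟩, P(|-y⟩) = 1/2.
After stage 1 the state is |-y⟩; P(|-x⟩) = |⟨-x|-y⟩|² = 1/2.
Joint probability = 1/2 × 1/2 = 0.250.

0.250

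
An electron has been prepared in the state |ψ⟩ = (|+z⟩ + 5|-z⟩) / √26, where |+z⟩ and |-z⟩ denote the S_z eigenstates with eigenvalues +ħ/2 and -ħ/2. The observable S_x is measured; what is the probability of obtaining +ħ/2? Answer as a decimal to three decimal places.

|+x⟩ = (|+z⟩ + |-z⟩)/√2, so ⟨+x|ψ⟩ = (6) / (√2·√26).
P = |6|² / 52 = 36/52.

0.692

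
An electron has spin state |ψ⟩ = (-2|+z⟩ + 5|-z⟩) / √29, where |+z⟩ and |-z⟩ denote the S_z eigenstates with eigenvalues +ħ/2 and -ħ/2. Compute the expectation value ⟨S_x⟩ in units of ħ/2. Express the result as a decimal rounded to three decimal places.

-0.690

⟨σ_x⟩ = 2 Re(a* b)/(|a|²+|b|²) with a = -2, b = 5.
a* b = -10, so ⟨σ_x⟩ = -20/29.
⟨S_x⟩ = (ħ/2)·⟨σ_x⟩.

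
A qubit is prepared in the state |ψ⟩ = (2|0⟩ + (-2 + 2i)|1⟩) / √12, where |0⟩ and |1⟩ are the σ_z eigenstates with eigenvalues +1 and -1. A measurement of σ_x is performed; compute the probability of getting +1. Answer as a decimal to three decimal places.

0.167

|+x⟩ = (|0⟩ + |1⟩)/√2, so ⟨+x|ψ⟩ = (2i) / (√2·√12).
P = |2i|² / 24 = 4/24.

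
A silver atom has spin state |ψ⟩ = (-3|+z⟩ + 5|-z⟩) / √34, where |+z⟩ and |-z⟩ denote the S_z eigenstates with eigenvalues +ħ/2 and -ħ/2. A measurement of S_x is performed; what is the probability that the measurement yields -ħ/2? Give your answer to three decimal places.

0.941

|-x⟩ = (|+z⟩ - |-z⟩)/√2, so ⟨-x|ψ⟩ = (-8) / (√2·√34).
P = |-8|² / 68 = 64/68.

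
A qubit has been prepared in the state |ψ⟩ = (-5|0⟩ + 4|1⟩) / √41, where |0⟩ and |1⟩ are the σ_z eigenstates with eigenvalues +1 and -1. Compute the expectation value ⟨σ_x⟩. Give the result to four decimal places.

⟨σ_x⟩ = 2 Re(a* b)/(|a|²+|b|²) with a = -5, b = 4.
a* b = -20, so ⟨σ_x⟩ = -40/41.

-0.9756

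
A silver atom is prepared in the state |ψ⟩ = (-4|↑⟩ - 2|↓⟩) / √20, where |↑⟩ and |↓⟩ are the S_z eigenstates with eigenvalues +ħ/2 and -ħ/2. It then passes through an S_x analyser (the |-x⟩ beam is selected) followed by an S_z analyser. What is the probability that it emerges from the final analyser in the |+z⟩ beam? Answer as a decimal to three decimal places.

0.050

First analyser (S_x): P(|-x⟩) = |⟨-x|ψ⟩|² = 4/40.
After stage 1 the state is |-x⟩; P(|+z⟩) = |⟨+z|-x⟩|² = 1/2.
Joint probability = 4/40 × 1/2 = 0.050.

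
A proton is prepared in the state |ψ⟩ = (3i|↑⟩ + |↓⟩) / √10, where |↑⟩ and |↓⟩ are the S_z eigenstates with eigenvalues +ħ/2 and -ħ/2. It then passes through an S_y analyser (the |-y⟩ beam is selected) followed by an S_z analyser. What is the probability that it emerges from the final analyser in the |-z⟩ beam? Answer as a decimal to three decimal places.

First analyser (S_y): P(|-y⟩) = |⟨-y|ψ⟩|² = 16/20.
After stage 1 the state is |-y⟩; P(|-z⟩) = |⟨-z|-y⟩|² = 1/2.
Joint probability = 16/20 × 1/2 = 0.400.

0.400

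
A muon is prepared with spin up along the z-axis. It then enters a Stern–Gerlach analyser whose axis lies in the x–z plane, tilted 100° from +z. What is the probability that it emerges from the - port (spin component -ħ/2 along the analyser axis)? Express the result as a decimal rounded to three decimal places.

For spin-½, the probability of finding spin-up along an axis at angle θ to the initial spin direction is cos²(θ/2); spin-down is sin²(θ/2).
θ = 100°, so P = sin²(50°) ≈ 0.587.

0.587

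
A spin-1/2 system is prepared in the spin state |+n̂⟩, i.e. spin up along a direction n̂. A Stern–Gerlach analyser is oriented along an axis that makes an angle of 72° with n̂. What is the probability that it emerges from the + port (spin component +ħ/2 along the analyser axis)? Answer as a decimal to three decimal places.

For spin-½, the probability of finding spin-up along an axis at angle θ to the initial spin direction is cos²(θ/2); spin-down is sin²(θ/2).
θ = 72°, so P = cos²(36°) ≈ 0.655.

0.655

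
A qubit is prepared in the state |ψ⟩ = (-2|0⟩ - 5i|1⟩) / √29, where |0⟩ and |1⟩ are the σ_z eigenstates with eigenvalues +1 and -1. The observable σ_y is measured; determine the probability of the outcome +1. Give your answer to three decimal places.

|+y⟩ = (|0⟩ + i|1⟩)/√2, so ⟨+y|ψ⟩ = (-7) / (√2·√29).
P = |-7|² / 58 = 49/58.

0.845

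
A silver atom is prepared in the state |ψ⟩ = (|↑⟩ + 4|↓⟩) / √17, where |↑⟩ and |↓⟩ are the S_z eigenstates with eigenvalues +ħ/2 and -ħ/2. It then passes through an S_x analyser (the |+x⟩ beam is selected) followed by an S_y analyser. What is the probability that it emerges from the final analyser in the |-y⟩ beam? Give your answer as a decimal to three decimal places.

0.368

First analyser (S_x): P(|+x⟩) = |⟨+x|ψ⟩|² = 25/34.
After stage 1 the state is |+x⟩; P(|-y⟩) = |⟨-y|+x⟩|² = 1/2.
Joint probability = 25/34 × 1/2 = 0.368.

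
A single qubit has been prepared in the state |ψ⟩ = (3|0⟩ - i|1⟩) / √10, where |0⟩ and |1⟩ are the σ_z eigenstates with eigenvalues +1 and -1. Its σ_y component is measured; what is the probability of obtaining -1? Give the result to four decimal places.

0.8000

|-y⟩ = (|0⟩ - i|1⟩)/√2, so ⟨-y|ψ⟩ = (4) / (√2·√10).
P = |4|² / 20 = 16/20.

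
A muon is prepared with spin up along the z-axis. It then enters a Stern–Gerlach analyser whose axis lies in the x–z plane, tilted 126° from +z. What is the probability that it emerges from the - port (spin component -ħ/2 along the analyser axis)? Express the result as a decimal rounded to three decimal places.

For spin-½, the probability of finding spin-up along an axis at angle θ to the initial spin direction is cos²(θ/2); spin-down is sin²(θ/2).
θ = 126°, so P = sin²(63°) ≈ 0.794.

0.794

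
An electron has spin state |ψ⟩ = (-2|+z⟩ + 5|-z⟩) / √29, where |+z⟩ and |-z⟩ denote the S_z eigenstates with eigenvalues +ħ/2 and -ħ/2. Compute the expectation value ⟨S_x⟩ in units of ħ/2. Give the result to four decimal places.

-0.6897

⟨σ_x⟩ = 2 Re(a* b)/(|a|²+|b|²) with a = -2, b = 5.
a* b = -10, so ⟨σ_x⟩ = -20/29.
⟨S_x⟩ = (ħ/2)·⟨σ_x⟩.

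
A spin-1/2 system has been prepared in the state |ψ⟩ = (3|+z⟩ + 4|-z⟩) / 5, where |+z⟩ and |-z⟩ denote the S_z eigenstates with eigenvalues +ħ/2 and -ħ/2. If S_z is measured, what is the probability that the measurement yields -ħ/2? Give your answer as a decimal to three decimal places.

The -ħ/2 outcome corresponds to |-z⟩. Its amplitude in |ψ⟩ is 4/5.
P = |4|² / 25 = 16/25.

0.640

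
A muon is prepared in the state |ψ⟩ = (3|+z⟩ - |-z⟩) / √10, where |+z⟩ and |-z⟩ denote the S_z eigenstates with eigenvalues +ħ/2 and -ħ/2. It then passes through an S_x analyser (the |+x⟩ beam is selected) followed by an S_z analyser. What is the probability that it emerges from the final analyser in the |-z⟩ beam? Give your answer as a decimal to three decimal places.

0.100

First analyser (S_x): P(|+x⟩) = |⟨+x|ψ⟩|² = 4/20.
After stage 1 the state is |+x⟩; P(|-z⟩) = |⟨-z|+x⟩|² = 1/2.
Joint probability = 4/20 × 1/2 = 0.100.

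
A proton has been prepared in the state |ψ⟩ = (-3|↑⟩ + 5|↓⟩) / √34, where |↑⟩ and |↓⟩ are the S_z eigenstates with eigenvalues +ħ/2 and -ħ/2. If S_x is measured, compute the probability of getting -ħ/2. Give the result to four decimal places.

0.9412

|-x⟩ = (|↑⟩ - |↓⟩)/√2, so ⟨-x|ψ⟩ = (-8) / (√2·√34).
P = |-8|² / 68 = 64/68.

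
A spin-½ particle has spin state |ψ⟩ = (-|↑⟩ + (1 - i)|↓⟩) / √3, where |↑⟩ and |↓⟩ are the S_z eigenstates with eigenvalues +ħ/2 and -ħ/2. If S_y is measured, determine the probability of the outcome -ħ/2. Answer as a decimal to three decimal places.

0.167

|-y⟩ = (|↑⟩ - i|↓⟩)/√2, so ⟨-y|ψ⟩ = (i) / (√2·√3).
P = |i|² / 6 = 1/6.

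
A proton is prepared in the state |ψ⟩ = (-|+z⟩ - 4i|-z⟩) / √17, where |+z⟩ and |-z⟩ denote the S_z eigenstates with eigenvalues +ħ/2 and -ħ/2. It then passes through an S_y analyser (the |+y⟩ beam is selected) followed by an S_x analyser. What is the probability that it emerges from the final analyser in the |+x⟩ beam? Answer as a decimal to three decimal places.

0.368

First analyser (S_y): P(|+y⟩) = |⟨+y|ψ⟩|² = 25/34.
After stage 1 the state is |+y⟩; P(|+x⟩) = |⟨+x|+y⟩|² = 1/2.
Joint probability = 25/34 × 1/2 = 0.368.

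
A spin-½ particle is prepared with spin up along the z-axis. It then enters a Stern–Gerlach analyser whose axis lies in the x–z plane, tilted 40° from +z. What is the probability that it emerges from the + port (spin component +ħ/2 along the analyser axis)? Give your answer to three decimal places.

0.883

For spin-½, the probability of finding spin-up along an axis at angle θ to the initial spin direction is cos²(θ/2); spin-down is sin²(θ/2).
θ = 40°, so P = cos²(20°) ≈ 0.883.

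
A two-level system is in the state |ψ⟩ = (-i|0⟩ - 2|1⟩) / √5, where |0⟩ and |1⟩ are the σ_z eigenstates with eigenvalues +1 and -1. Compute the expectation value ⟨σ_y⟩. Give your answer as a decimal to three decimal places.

⟨σ_y⟩ = 2 Im(a* b)/(|a|²+|b|²) with a = -i, b = -2.
a* b = -2i, so ⟨σ_y⟩ = -4/5.

-0.800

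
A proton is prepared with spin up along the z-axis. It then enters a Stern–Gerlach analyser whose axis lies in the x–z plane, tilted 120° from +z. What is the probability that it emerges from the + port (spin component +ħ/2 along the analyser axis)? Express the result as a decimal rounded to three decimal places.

0.250

For spin-½, the probability of finding spin-up along an axis at angle θ to the initial spin direction is cos²(θ/2); spin-down is sin²(θ/2).
θ = 120°, so P = cos²(60°) ≈ 0.250.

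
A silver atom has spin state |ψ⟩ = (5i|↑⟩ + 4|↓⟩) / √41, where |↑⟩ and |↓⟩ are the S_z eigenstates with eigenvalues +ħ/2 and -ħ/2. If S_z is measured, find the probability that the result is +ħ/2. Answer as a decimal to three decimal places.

The +ħ/2 outcome corresponds to |↑⟩. Its amplitude in |ψ⟩ is 5i/√41.
P = |5i|² / 41 = 25/41.

0.610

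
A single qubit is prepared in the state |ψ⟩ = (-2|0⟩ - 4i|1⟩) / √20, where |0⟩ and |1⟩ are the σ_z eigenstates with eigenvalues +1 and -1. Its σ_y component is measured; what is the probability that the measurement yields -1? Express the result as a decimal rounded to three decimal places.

0.100

|-y⟩ = (|0⟩ - i|1⟩)/√2, so ⟨-y|ψ⟩ = (2) / (√2·√20).
P = |2|² / 40 = 4/40.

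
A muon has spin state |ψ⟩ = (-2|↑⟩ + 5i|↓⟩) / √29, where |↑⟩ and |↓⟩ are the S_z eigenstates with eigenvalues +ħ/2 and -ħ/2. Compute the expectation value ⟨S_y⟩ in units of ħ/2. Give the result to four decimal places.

-0.6897

⟨σ_y⟩ = 2 Im(a* b)/(|a|²+|b|²) with a = -2, b = 5i.
a* b = -10i, so ⟨σ_y⟩ = -20/29.
⟨S_y⟩ = (ħ/2)·⟨σ_y⟩.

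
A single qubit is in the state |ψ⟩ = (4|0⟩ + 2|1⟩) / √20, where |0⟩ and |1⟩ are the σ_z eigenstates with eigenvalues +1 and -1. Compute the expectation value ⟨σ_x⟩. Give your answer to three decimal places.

0.800

⟨σ_x⟩ = 2 Re(a* b)/(|a|²+|b|²) with a = 4, b = 2.
a* b = 8, so ⟨σ_x⟩ = 16/20.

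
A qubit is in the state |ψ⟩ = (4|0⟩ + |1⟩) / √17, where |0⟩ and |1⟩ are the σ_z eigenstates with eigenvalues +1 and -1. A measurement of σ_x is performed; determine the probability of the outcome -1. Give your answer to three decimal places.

0.265

|-x⟩ = (|0⟩ - |1⟩)/√2, so ⟨-x|ψ⟩ = (3) / (√2·√17).
P = |3|² / 34 = 9/34.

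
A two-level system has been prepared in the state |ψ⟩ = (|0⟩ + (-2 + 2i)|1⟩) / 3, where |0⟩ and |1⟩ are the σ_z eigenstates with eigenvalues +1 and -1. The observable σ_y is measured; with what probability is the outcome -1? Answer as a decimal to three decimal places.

0.278

|-y⟩ = (|0⟩ - i|1⟩)/√2, so ⟨-y|ψ⟩ = (-1 - 2i) / (√2·3).
P = |-1 - 2i|² / 18 = 5/18.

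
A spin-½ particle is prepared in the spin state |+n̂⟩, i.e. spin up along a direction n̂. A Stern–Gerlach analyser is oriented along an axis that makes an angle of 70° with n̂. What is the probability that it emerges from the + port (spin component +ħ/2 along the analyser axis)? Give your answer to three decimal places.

For spin-½, the probability of finding spin-up along an axis at angle θ to the initial spin direction is cos²(θ/2); spin-down is sin²(θ/2).
θ = 70°, so P = cos²(35°) ≈ 0.671.

0.671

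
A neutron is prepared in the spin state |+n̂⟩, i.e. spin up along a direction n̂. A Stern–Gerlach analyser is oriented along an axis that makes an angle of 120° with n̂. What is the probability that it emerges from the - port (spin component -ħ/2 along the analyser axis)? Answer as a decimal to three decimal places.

0.750

For spin-½, the probability of finding spin-up along an axis at angle θ to the initial spin direction is cos²(θ/2); spin-down is sin²(θ/2).
θ = 120°, so P = sin²(60°) ≈ 0.750.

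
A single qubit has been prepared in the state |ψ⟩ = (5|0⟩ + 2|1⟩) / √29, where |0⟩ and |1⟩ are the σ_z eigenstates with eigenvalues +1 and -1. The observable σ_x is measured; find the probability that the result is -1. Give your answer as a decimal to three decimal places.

|-x⟩ = (|0⟩ - |1⟩)/√2, so ⟨-x|ψ⟩ = (3) / (√2·√29).
P = |3|² / 58 = 9/58.

0.155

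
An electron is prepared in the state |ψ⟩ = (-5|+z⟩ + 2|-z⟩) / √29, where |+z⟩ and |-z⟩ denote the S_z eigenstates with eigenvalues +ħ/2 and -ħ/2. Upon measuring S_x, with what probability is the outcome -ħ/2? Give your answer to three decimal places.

0.845

|-x⟩ = (|+z⟩ - |-z⟩)/√2, so ⟨-x|ψ⟩ = (-7) / (√2·√29).
P = |-7|² / 58 = 49/58.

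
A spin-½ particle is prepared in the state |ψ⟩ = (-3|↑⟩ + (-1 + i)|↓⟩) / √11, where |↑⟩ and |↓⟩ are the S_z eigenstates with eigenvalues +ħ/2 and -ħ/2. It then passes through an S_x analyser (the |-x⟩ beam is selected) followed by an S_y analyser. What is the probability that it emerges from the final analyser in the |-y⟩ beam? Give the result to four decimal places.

First analyser (S_x): P(|-x⟩) = |⟨-x|ψ⟩|² = 5/22.
After stage 1 the state is |-x⟩; P(|-y⟩) = |⟨-y|-x⟩|² = 1/2.
Joint probability = 5/22 × 1/2 = 0.1136.

0.1136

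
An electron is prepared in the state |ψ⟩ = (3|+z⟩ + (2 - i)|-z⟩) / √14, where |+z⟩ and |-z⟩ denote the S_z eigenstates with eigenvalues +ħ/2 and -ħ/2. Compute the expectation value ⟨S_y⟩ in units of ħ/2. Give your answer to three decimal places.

-0.429

⟨σ_y⟩ = 2 Im(a* b)/(|a|²+|b|²) with a = 3, b = (2 - i).
a* b = (6 - 3i), so ⟨σ_y⟩ = -6/14.
⟨S_y⟩ = (ħ/2)·⟨σ_y⟩.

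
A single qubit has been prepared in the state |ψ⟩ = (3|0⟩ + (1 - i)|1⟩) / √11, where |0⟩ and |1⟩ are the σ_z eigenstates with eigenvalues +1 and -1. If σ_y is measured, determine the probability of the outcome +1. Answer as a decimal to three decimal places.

|+y⟩ = (|0⟩ + i|1⟩)/√2, so ⟨+y|ψ⟩ = (2 - i) / (√2·√11).
P = |2 - i|² / 22 = 5/22.

0.227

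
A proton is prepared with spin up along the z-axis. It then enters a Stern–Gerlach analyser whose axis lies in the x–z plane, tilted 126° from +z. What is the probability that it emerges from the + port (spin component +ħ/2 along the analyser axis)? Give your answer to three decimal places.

For spin-½, the probability of finding spin-up along an axis at angle θ to the initial spin direction is cos²(θ/2); spin-down is sin²(θ/2).
θ = 126°, so P = cos²(63°) ≈ 0.206.

0.206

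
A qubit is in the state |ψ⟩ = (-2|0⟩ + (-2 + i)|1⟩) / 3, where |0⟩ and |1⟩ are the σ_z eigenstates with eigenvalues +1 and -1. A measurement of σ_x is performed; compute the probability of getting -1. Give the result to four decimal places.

|-x⟩ = (|0⟩ - |1⟩)/√2, so ⟨-x|ψ⟩ = (-i) / (√2·3).
P = |-i|² / 18 = 1/18.

0.0556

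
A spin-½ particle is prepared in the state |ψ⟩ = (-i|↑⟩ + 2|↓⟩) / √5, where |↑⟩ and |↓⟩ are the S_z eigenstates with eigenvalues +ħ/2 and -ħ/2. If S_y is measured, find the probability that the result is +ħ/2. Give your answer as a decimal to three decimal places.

|+y⟩ = (|↑⟩ + i|↓⟩)/√2, so ⟨+y|ψ⟩ = (-3i) / (√2·√5).
P = |-3i|² / 10 = 9/10.

0.900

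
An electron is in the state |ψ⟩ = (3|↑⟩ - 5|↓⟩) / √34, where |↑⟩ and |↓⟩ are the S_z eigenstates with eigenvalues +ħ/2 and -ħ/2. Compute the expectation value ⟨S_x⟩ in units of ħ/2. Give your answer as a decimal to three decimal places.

-0.882

⟨σ_x⟩ = 2 Re(a* b)/(|a|²+|b|²) with a = 3, b = -5.
a* b = -15, so ⟨σ_x⟩ = -30/34.
⟨S_x⟩ = (ħ/2)·⟨σ_x⟩.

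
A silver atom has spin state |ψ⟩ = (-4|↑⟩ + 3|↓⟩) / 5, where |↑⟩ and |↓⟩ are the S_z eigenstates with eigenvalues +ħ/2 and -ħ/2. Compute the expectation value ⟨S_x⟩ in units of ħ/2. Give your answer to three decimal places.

-0.960

⟨σ_x⟩ = 2 Re(a* b)/(|a|²+|b|²) with a = -4, b = 3.
a* b = -12, so ⟨σ_x⟩ = -24/25.
⟨S_x⟩ = (ħ/2)·⟨σ_x⟩.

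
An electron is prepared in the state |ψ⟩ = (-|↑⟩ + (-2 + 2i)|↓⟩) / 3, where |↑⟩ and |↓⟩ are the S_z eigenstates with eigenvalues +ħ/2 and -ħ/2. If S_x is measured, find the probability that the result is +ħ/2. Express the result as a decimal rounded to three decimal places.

|+x⟩ = (|↑⟩ + |↓⟩)/√2, so ⟨+x|ψ⟩ = (-3 + 2i) / (√2·3).
P = |-3 + 2i|² / 18 = 13/18.

0.722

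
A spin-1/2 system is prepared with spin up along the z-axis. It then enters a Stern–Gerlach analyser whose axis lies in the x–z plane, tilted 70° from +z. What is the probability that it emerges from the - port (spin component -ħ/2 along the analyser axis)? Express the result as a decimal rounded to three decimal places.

For spin-½, the probability of finding spin-up along an axis at angle θ to the initial spin direction is cos²(θ/2); spin-down is sin²(θ/2).
θ = 70°, so P = sin²(35°) ≈ 0.329.

0.329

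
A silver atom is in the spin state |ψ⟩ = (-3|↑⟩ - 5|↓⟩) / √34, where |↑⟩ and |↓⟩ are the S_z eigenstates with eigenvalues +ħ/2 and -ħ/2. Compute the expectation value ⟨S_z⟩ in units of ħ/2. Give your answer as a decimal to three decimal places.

⟨σ_z⟩ = |a|² - |b|² divided by |a|²+|b|², with a, b the |↑⟩, |↓⟩ amplitudes.
= (9 - 25)/34 = -16/34.
⟨S_z⟩ = (ħ/2)·⟨σ_z⟩.

-0.471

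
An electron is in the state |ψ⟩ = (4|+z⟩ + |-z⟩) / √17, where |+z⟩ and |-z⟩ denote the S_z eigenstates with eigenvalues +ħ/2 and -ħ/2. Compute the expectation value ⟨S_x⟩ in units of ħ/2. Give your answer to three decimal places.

⟨σ_x⟩ = 2 Re(a* b)/(|a|²+|b|²) with a = 4, b = 1.
a* b = 4, so ⟨σ_x⟩ = 8/17.
⟨S_x⟩ = (ħ/2)·⟨σ_x⟩.

0.471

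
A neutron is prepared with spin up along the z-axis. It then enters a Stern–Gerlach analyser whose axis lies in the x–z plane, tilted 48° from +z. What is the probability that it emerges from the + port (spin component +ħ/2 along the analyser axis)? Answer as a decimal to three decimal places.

For spin-½, the probability of finding spin-up along an axis at angle θ to the initial spin direction is cos²(θ/2); spin-down is sin²(θ/2).
θ = 48°, so P = cos²(24°) ≈ 0.835.

0.835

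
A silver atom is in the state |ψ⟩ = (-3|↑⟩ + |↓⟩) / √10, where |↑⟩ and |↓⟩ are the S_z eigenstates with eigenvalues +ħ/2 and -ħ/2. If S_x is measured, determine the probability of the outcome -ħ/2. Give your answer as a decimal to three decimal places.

0.800

|-x⟩ = (|↑⟩ - |↓⟩)/√2, so ⟨-x|ψ⟩ = (-4) / (√2·√10).
P = |-4|² / 20 = 16/20.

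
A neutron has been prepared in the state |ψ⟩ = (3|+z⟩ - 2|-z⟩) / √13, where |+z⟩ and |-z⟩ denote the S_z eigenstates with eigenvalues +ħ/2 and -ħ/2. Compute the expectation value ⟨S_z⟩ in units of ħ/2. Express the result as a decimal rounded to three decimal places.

⟨σ_z⟩ = |a|² - |b|² divided by |a|²+|b|², with a, b the |+z⟩, |-z⟩ amplitudes.
= (9 - 4)/13 = 5/13.
⟨S_z⟩ = (ħ/2)·⟨σ_z⟩.

0.385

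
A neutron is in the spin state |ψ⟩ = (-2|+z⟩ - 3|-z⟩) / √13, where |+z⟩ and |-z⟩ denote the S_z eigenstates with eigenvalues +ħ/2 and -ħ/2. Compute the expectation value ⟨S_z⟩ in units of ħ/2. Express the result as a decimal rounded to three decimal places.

-0.385

⟨σ_z⟩ = |a|² - |b|² divided by |a|²+|b|², with a, b the |+z⟩, |-z⟩ amplitudes.
= (4 - 9)/13 = -5/13.
⟨S_z⟩ = (ħ/2)·⟨σ_z⟩.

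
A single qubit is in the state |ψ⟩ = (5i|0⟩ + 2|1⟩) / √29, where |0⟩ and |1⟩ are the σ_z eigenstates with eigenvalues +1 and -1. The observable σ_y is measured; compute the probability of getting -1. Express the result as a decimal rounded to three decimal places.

|-y⟩ = (|0⟩ - i|1⟩)/√2, so ⟨-y|ψ⟩ = (7i) / (√2·√29).
P = |7i|² / 58 = 49/58.

0.845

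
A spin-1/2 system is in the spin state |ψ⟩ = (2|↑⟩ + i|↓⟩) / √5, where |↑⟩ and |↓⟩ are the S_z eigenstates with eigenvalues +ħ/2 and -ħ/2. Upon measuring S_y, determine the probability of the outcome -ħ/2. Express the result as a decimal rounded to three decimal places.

0.100

|-y⟩ = (|↑⟩ - i|↓⟩)/√2, so ⟨-y|ψ⟩ = (1) / (√2·√5).
P = |1|² / 10 = 1/10.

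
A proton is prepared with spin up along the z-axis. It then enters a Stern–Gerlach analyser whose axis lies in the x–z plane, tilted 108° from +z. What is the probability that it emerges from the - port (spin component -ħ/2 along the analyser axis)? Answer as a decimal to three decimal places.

For spin-½, the probability of finding spin-up along an axis at angle θ to the initial spin direction is cos²(θ/2); spin-down is sin²(θ/2).
θ = 108°, so P = sin²(54°) ≈ 0.655.

0.655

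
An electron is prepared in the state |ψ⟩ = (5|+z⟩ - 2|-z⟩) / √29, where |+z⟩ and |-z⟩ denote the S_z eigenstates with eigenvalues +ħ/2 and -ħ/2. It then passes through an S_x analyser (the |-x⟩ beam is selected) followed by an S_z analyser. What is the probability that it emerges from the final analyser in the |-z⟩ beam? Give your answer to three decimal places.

First analyser (S_x): P(|-x⟩) = |⟨-x|ψ⟩|² = 49/58.
After stage 1 the state is |-x⟩; P(|-z⟩) = |⟨-z|-x⟩|² = 1/2.
Joint probability = 49/58 × 1/2 = 0.422.

0.422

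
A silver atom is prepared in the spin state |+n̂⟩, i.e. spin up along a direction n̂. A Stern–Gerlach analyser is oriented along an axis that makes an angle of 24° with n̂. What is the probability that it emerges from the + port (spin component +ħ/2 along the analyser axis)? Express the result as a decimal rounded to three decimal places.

For spin-½, the probability of finding spin-up along an axis at angle θ to the initial spin direction is cos²(θ/2); spin-down is sin²(θ/2).
θ = 24°, so P = cos²(12°) ≈ 0.957.

0.957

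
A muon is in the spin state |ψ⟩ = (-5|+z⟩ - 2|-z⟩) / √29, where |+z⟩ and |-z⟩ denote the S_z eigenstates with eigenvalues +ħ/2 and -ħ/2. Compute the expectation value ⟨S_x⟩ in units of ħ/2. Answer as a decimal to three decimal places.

0.690

⟨σ_x⟩ = 2 Re(a* b)/(|a|²+|b|²) with a = -5, b = -2.
a* b = 10, so ⟨σ_x⟩ = 20/29.
⟨S_x⟩ = (ħ/2)·⟨σ_x⟩.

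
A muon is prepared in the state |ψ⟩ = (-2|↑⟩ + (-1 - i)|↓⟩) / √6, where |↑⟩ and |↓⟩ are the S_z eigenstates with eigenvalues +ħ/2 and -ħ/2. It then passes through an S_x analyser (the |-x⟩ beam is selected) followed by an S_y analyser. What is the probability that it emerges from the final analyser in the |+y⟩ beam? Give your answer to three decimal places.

0.083

First analyser (S_x): P(|-x⟩) = |⟨-x|ψ⟩|² = 2/12.
After stage 1 the state is |-x⟩; P(|+y⟩) = |⟨+y|-x⟩|² = 1/2.
Joint probability = 2/12 × 1/2 = 0.083.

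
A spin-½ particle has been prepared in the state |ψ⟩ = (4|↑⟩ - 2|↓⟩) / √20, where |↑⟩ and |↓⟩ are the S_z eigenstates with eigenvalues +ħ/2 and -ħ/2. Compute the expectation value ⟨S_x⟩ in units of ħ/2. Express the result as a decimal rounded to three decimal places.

-0.800

⟨σ_x⟩ = 2 Re(a* b)/(|a|²+|b|²) with a = 4, b = -2.
a* b = -8, so ⟨σ_x⟩ = -16/20.
⟨S_x⟩ = (ħ/2)·⟨σ_x⟩.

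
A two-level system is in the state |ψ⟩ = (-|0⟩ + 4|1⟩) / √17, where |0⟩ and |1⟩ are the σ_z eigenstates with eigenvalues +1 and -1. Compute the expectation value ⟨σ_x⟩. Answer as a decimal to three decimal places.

-0.471

⟨σ_x⟩ = 2 Re(a* b)/(|a|²+|b|²) with a = -1, b = 4.
a* b = -4, so ⟨σ_x⟩ = -8/17.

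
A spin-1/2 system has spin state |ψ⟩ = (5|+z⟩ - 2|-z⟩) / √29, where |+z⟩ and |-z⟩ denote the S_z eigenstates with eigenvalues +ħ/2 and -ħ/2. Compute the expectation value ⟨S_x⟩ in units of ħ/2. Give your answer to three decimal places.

⟨σ_x⟩ = 2 Re(a* b)/(|a|²+|b|²) with a = 5, b = -2.
a* b = -10, so ⟨σ_x⟩ = -20/29.
⟨S_x⟩ = (ħ/2)·⟨σ_x⟩.

-0.690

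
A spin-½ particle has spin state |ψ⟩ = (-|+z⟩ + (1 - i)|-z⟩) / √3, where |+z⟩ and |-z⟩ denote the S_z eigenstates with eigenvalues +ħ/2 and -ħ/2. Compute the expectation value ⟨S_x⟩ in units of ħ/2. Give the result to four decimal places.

⟨σ_x⟩ = 2 Re(a* b)/(|a|²+|b|²) with a = -1, b = (1 - i).
a* b = (-1 + i), so ⟨σ_x⟩ = -2/3.
⟨S_x⟩ = (ħ/2)·⟨σ_x⟩.

-0.6667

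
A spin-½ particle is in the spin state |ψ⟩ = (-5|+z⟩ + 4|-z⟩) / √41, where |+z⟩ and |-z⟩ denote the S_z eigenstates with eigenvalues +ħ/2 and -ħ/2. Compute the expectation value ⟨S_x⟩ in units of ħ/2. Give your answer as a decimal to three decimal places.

-0.976

⟨σ_x⟩ = 2 Re(a* b)/(|a|²+|b|²) with a = -5, b = 4.
a* b = -20, so ⟨σ_x⟩ = -40/41.
⟨S_x⟩ = (ħ/2)·⟨σ_x⟩.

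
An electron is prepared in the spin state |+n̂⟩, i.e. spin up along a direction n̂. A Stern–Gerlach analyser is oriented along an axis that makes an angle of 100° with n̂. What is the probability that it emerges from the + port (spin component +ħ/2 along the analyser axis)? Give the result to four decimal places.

0.4132

For spin-½, the probability of finding spin-up along an axis at angle θ to the initial spin direction is cos²(θ/2); spin-down is sin²(θ/2).
θ = 100°, so P = cos²(50°) ≈ 0.4132.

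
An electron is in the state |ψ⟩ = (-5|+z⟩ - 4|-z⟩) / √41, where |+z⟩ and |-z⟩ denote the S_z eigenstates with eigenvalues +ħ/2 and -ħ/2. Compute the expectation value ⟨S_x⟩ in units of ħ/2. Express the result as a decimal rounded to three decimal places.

⟨σ_x⟩ = 2 Re(a* b)/(|a|²+|b|²) with a = -5, b = -4.
a* b = 20, so ⟨σ_x⟩ = 40/41.
⟨S_x⟩ = (ħ/2)·⟨σ_x⟩.

0.976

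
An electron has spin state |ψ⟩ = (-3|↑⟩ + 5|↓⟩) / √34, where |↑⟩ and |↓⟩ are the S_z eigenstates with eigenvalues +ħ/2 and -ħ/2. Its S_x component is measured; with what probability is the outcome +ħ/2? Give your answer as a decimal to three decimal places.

|+x⟩ = (|↑⟩ + |↓⟩)/√2, so ⟨+x|ψ⟩ = (2) / (√2·√34).
P = |2|² / 68 = 4/68.

0.059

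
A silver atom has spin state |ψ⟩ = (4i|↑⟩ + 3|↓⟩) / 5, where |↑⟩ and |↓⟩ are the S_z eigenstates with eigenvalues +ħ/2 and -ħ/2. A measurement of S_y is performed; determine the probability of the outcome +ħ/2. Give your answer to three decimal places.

0.020

|+y⟩ = (|↑⟩ + i|↓⟩)/√2, so ⟨+y|ψ⟩ = (i) / (√2·5).
P = |i|² / 50 = 1/50.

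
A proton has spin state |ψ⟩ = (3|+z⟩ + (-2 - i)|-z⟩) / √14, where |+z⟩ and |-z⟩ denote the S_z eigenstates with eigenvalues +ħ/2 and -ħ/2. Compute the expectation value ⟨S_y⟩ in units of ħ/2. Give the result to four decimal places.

-0.4286

⟨σ_y⟩ = 2 Im(a* b)/(|a|²+|b|²) with a = 3, b = (-2 - i).
a* b = (-6 - 3i), so ⟨σ_y⟩ = -6/14.
⟨S_y⟩ = (ħ/2)·⟨σ_y⟩.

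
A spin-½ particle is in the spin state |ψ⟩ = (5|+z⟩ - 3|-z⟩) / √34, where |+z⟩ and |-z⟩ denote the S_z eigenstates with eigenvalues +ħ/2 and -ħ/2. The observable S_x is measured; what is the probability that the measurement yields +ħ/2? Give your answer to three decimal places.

|+x⟩ = (|+z⟩ + |-z⟩)/√2, so ⟨+x|ψ⟩ = (2) / (√2·√34).
P = |2|² / 68 = 4/68.

0.059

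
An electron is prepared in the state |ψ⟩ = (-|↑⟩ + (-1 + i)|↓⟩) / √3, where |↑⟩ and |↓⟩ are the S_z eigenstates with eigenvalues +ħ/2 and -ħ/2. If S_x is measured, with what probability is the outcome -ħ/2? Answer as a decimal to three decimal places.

|-x⟩ = (|↑⟩ - |↓⟩)/√2, so ⟨-x|ψ⟩ = (-i) / (√2·√3).
P = |-i|² / 6 = 1/6.

0.167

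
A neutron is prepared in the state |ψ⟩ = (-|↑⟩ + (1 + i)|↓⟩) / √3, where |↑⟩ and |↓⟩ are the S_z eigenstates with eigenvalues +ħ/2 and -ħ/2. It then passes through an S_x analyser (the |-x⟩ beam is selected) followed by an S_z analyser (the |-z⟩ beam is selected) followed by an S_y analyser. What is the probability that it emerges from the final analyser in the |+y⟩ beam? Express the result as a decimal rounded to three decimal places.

First analyser (S_x): P(|-x⟩) = |⟨-x|ψ⟩|² = 5/6.
After stage 1 the state is |-x⟩; P(|-z⟩) = |⟨-z|-x⟩|² = 1/2.
After stage 2 the state is |-z⟩; P(|+y⟩) = |⟨+y|-z⟩|² = 1/2.
Joint probability = 5/6 × 1/2 × 1/2 = 0.208.

0.208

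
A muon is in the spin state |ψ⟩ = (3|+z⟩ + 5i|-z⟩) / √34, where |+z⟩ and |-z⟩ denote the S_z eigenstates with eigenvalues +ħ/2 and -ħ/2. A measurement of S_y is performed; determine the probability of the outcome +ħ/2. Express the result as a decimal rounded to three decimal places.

|+y⟩ = (|+z⟩ + i|-z⟩)/√2, so ⟨+y|ψ⟩ = (8) / (√2·√34).
P = |8|² / 68 = 64/68.

0.941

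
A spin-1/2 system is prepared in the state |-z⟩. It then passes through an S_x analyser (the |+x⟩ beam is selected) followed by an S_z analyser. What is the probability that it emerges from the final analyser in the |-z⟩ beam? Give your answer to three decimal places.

First analyser (S_x): from |-z⟩, P(|+x⟩) = 1/2.
After stage 1 the state is |+x⟩; P(|-z⟩) = |⟨-z|+x⟩|² = 1/2.
Joint probability = 1/2 × 1/2 = 0.250.

0.250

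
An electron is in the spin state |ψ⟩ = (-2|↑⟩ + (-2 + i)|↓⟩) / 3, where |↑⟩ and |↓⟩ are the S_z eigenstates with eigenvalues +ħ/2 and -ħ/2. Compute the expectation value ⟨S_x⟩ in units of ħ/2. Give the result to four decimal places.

0.8889

⟨σ_x⟩ = 2 Re(a* b)/(|a|²+|b|²) with a = -2, b = (-2 + i).
a* b = (4 - 2i), so ⟨σ_x⟩ = 8/9.
⟨S_x⟩ = (ħ/2)·⟨σ_x⟩.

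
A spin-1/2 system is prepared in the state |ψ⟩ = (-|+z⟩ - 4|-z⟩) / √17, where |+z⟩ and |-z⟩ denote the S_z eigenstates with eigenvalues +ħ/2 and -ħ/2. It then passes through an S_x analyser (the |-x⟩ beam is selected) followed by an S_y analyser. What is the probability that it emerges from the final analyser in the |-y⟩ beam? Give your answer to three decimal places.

0.132

First analyser (S_x): P(|-x⟩) = |⟨-x|ψ⟩|² = 9/34.
After stage 1 the state is |-x⟩; P(|-y⟩) = |⟨-y|-x⟩|² = 1/2.
Joint probability = 9/34 × 1/2 = 0.132.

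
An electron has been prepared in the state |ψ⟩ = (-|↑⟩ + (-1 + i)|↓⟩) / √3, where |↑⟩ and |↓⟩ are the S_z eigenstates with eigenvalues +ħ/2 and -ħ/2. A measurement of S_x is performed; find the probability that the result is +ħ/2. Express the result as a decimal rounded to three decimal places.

0.833

|+x⟩ = (|↑⟩ + |↓⟩)/√2, so ⟨+x|ψ⟩ = (-2 + i) / (√2·√3).
P = |-2 + i|² / 6 = 5/6.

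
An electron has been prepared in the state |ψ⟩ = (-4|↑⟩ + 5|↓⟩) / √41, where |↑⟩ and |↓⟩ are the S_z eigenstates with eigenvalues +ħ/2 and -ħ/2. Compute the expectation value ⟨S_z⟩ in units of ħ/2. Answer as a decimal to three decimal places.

⟨σ_z⟩ = |a|² - |b|² divided by |a|²+|b|², with a, b the |↑⟩, |↓⟩ amplitudes.
= (16 - 25)/41 = -9/41.
⟨S_z⟩ = (ħ/2)·⟨σ_z⟩.

-0.220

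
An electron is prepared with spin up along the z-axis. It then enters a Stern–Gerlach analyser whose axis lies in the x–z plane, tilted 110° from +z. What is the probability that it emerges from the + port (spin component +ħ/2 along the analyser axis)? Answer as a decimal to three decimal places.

For spin-½, the probability of finding spin-up along an axis at angle θ to the initial spin direction is cos²(θ/2); spin-down is sin²(θ/2).
θ = 110°, so P = cos²(55°) ≈ 0.329.

0.329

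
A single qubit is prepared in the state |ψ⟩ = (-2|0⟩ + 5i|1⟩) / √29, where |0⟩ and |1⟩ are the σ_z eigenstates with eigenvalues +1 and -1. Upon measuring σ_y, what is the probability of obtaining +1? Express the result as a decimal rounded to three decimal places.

|+y⟩ = (|0⟩ + i|1⟩)/√2, so ⟨+y|ψ⟩ = (3) / (√2·√29).
P = |3|² / 58 = 9/58.

0.155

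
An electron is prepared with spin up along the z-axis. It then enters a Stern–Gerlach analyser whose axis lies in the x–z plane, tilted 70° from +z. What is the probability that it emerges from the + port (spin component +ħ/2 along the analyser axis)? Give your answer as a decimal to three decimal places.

0.671

For spin-½, the probability of finding spin-up along an axis at angle θ to the initial spin direction is cos²(θ/2); spin-down is sin²(θ/2).
θ = 70°, so P = cos²(35°) ≈ 0.671.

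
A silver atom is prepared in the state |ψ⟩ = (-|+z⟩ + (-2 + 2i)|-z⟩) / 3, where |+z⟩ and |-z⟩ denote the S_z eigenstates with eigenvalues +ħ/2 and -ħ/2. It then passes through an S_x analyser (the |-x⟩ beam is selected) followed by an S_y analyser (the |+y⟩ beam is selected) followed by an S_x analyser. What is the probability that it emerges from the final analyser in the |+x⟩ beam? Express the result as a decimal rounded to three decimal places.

First analyser (S_x): P(|-x⟩) = |⟨-x|ψ⟩|² = 5/18.
After stage 1 the state is |-x⟩; P(|+y⟩) = |⟨+y|-x⟩|² = 1/2.
After stage 2 the state is |+y⟩; P(|+x⟩) = |⟨+x|+y⟩|² = 1/2.
Joint probability = 5/18 × 1/2 × 1/2 = 0.069.

0.069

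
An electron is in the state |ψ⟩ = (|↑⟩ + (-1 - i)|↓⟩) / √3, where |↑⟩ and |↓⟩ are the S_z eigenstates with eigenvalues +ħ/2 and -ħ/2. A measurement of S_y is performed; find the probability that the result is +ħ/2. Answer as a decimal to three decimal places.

0.167

|+y⟩ = (|↑⟩ + i|↓⟩)/√2, so ⟨+y|ψ⟩ = (i) / (√2·√3).
P = |i|² / 6 = 1/6.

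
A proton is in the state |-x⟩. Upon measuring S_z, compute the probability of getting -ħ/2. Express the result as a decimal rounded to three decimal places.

In the S_z basis, |-x⟩ = (|+z⟩ - |-z⟩)/√2 and |-z⟩ = |-z⟩.
|⟨-z|-x⟩|² = 1/2.

0.500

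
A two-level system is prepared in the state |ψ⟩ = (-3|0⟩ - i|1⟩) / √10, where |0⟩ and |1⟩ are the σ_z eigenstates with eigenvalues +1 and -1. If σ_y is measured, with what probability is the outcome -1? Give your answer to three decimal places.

|-y⟩ = (|0⟩ - i|1⟩)/√2, so ⟨-y|ψ⟩ = (-2) / (√2·√10).
P = |-2|² / 20 = 4/20.

0.200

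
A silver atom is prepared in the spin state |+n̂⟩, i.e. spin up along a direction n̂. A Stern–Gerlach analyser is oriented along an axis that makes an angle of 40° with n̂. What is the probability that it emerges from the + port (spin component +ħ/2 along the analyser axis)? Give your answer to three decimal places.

0.883

For spin-½, the probability of finding spin-up along an axis at angle θ to the initial spin direction is cos²(θ/2); spin-down is sin²(θ/2).
θ = 40°, so P = cos²(20°) ≈ 0.883.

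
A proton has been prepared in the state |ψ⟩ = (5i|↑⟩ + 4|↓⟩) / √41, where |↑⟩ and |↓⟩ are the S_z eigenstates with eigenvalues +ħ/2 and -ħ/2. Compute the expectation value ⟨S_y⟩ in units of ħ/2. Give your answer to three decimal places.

-0.976

⟨σ_y⟩ = 2 Im(a* b)/(|a|²+|b|²) with a = 5i, b = 4.
a* b = -20i, so ⟨σ_y⟩ = -40/41.
⟨S_y⟩ = (ħ/2)·⟨σ_y⟩.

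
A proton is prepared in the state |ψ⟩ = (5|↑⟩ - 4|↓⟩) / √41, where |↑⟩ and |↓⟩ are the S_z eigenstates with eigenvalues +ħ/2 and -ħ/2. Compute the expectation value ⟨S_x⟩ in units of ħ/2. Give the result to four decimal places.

⟨σ_x⟩ = 2 Re(a* b)/(|a|²+|b|²) with a = 5, b = -4.
a* b = -20, so ⟨σ_x⟩ = -40/41.
⟨S_x⟩ = (ħ/2)·⟨σ_x⟩.

-0.9756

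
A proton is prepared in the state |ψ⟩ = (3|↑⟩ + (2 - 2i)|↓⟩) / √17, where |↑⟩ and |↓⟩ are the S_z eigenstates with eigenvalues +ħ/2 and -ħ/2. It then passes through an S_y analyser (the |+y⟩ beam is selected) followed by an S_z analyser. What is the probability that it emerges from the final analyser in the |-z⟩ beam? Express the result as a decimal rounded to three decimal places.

0.074

First analyser (S_y): P(|+y⟩) = |⟨+y|ψ⟩|² = 5/34.
After stage 1 the state is |+y⟩; P(|-z⟩) = |⟨-z|+y⟩|² = 1/2.
Joint probability = 5/34 × 1/2 = 0.074.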